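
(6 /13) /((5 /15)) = 18 /13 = 1.38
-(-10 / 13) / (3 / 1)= 10 / 39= 0.26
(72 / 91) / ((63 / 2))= 16 / 637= 0.03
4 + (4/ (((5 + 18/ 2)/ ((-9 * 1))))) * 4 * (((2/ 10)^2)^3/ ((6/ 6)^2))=4.00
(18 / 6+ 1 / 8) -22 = -151 / 8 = -18.88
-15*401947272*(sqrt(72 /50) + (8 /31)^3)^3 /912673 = -7186656208508894134558656 /603268231906152089575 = -11912.87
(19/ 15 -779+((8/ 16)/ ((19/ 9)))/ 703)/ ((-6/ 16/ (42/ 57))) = 17452141784/ 11420235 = 1528.18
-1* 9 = -9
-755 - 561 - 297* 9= -3989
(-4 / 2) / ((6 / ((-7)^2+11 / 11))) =-50 / 3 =-16.67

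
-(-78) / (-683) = -78 / 683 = -0.11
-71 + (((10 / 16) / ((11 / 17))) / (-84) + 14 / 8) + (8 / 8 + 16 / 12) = -164911 / 2464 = -66.93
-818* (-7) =5726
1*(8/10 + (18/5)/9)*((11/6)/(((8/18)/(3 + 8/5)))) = 2277/100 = 22.77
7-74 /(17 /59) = -4247 /17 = -249.82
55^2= 3025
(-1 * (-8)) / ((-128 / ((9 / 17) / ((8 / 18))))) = -81 / 1088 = -0.07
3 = 3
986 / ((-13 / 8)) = -7888 / 13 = -606.77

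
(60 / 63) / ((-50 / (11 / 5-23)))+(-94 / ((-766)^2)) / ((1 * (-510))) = 691590287 / 1745599100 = 0.40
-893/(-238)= 893/238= 3.75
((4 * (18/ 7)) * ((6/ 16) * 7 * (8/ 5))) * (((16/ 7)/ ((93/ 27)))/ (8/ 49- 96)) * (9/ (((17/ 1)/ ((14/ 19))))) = -3429216/ 29388155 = -0.12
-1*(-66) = 66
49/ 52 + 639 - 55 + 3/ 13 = 30429/ 52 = 585.17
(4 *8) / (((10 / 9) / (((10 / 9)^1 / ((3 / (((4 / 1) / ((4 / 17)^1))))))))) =544 / 3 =181.33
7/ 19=0.37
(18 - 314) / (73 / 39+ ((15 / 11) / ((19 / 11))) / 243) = -2961036 / 18757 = -157.86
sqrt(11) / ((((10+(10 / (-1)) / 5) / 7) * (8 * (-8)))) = -7 * sqrt(11) / 512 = -0.05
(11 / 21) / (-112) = -11 / 2352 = -0.00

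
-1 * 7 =-7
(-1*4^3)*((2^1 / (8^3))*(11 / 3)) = -11 / 12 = -0.92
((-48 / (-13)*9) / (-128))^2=0.07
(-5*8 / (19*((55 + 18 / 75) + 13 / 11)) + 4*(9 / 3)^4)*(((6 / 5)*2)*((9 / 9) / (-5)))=-95505496 / 614175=-155.50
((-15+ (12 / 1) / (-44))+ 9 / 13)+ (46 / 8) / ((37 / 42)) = -85221 / 10582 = -8.05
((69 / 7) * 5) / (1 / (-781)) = -269445 / 7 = -38492.14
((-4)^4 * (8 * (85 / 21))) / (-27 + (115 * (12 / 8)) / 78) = -9052160 / 27069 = -334.41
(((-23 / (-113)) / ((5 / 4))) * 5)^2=8464 / 12769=0.66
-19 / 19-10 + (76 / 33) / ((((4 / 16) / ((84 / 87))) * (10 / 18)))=7991 / 1595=5.01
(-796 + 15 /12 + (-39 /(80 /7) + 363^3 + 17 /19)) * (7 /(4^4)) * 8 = 508925561151 /48640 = 10463107.75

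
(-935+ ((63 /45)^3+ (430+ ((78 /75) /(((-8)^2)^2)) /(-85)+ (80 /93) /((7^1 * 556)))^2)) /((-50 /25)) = -91983.97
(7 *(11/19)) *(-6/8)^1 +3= -3/76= -0.04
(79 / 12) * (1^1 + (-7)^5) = -221279 / 2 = -110639.50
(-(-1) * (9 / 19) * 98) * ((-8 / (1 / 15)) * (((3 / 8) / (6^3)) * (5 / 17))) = -3675 / 1292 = -2.84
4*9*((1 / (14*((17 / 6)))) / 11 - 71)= -3345696 / 1309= -2555.92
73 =73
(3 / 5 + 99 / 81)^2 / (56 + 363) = 6724 / 848475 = 0.01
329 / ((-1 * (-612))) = 329 / 612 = 0.54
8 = 8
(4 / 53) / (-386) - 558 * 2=-1116.00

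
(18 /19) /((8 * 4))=9 /304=0.03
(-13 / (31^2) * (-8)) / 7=104 / 6727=0.02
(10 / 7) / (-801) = -10 / 5607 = -0.00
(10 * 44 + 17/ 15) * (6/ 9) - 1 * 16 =12514/ 45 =278.09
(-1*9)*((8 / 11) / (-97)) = 72 / 1067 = 0.07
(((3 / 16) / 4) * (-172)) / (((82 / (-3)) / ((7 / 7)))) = 387 / 1312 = 0.29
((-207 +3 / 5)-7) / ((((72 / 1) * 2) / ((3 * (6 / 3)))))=-1067 / 120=-8.89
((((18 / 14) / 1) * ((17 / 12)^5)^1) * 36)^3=2862423051509815793 / 155373797376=18422817.10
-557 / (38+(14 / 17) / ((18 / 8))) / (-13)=85221 / 76310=1.12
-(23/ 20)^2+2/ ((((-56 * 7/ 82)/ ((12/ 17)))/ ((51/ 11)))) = -580331/ 215600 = -2.69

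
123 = 123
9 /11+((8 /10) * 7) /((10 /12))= 2073 /275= 7.54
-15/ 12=-5/ 4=-1.25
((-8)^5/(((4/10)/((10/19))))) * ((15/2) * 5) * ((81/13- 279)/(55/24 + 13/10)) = 13071974400000/106457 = 122791121.30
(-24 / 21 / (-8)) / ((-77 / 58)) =-0.11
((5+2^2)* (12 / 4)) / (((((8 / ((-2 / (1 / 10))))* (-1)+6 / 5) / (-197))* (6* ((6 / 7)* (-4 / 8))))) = 20685 / 16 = 1292.81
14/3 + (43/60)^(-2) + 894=900.61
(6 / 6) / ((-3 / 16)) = -16 / 3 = -5.33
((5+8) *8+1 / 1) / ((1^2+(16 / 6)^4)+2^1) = 8505 / 4339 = 1.96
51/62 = 0.82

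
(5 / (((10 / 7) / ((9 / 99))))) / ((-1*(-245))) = 1 / 770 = 0.00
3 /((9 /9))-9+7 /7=-5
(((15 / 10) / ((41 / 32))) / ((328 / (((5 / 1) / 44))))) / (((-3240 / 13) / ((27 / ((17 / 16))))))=-0.00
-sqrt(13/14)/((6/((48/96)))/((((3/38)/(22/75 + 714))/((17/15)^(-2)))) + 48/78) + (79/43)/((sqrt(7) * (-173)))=-79 * sqrt(7)/52073 -3757 * sqrt(182)/4446079792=-0.00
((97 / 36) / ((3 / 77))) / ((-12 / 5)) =-37345 / 1296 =-28.82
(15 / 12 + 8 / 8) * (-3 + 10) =63 / 4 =15.75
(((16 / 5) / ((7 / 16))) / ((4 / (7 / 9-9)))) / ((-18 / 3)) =2368 / 945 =2.51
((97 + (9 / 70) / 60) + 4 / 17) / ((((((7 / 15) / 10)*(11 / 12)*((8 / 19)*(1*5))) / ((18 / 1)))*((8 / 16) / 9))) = 32054690601 / 91630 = 349827.46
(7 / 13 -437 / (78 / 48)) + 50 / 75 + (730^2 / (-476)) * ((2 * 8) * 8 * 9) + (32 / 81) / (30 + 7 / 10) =-49624379792591 / 38469249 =-1289975.27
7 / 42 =1 / 6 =0.17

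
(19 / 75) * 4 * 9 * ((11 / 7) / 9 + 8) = 7828 / 105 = 74.55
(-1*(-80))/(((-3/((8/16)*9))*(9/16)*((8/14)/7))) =-7840/3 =-2613.33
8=8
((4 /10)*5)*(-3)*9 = -54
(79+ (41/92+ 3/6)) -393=-28801/92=-313.05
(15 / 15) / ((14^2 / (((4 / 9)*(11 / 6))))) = 11 / 2646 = 0.00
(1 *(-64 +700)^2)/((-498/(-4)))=3248.96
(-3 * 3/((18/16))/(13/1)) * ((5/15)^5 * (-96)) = 256/1053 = 0.24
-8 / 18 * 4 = -16 / 9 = -1.78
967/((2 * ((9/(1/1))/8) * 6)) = 1934/27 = 71.63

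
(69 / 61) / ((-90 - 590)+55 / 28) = -1932 / 1158085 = -0.00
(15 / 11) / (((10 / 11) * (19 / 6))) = 9 / 19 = 0.47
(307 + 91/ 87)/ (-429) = -26800/ 37323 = -0.72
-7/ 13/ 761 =-7/ 9893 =-0.00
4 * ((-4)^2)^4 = 262144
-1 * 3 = -3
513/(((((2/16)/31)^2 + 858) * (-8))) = -3943944/52770433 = -0.07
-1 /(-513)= 1 /513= 0.00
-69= -69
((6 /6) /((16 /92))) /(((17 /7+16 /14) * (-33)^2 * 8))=161 /871200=0.00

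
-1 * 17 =-17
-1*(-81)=81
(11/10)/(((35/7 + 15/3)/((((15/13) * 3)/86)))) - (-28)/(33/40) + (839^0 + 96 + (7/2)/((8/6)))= 49278881/368940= 133.57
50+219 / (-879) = 14577 / 293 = 49.75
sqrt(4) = 2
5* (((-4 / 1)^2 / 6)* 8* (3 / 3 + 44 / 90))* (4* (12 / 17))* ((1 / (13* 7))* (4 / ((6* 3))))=137216 / 125307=1.10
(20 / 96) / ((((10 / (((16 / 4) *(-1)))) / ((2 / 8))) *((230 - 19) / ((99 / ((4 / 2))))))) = -33 / 6752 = -0.00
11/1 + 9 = 20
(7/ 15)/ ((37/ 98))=686/ 555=1.24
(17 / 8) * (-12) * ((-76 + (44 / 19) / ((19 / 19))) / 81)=11900 / 513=23.20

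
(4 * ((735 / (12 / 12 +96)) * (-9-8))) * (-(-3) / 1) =-149940 / 97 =-1545.77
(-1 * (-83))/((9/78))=2158/3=719.33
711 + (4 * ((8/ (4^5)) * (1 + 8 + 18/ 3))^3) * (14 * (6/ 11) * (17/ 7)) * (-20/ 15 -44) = 127163889/ 180224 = 705.59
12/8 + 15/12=11/4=2.75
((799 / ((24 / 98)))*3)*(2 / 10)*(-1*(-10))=39151 / 2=19575.50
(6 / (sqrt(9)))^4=16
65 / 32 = 2.03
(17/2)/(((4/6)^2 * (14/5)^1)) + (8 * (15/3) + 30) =8605/112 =76.83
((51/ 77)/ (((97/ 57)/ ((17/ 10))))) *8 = 197676/ 37345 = 5.29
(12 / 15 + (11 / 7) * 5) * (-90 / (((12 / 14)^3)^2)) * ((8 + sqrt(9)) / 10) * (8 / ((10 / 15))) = -18672577 / 720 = -25934.13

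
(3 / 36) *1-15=-179 / 12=-14.92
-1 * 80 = -80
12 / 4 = 3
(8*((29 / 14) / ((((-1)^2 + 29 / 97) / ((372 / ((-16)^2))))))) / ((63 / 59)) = 5144977 / 296352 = 17.36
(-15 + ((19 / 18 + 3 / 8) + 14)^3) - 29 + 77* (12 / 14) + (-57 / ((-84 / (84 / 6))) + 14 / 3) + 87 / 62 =42945959065 / 11570688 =3711.62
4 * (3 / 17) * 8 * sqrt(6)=96 * sqrt(6) / 17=13.83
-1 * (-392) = 392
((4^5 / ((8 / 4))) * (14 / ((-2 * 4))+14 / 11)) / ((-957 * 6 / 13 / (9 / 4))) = 4368 / 3509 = 1.24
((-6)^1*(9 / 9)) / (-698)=3 / 349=0.01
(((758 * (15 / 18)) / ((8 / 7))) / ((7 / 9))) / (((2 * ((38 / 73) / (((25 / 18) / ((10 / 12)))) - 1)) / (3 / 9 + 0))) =-691675 / 4016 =-172.23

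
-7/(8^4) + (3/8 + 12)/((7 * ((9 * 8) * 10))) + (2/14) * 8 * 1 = 23421/20480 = 1.14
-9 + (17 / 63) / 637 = -361162 / 40131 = -9.00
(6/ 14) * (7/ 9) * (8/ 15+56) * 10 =1696/ 9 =188.44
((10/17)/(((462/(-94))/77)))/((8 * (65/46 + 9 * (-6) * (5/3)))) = 1081/83130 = 0.01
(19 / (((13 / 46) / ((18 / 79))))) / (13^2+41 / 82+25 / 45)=283176 / 3143647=0.09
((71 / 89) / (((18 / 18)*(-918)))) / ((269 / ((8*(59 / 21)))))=-16756 / 230767299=-0.00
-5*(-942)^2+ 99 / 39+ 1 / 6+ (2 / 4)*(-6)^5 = -4440705.29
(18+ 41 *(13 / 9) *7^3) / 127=182981 / 1143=160.09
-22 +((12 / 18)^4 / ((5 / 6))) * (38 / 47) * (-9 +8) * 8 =-149318 / 6345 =-23.53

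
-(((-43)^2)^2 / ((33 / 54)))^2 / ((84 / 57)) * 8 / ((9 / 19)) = -303799701615405192 / 847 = -358677333666357.96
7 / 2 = 3.50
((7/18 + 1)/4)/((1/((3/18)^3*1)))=25/15552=0.00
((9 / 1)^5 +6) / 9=6561.67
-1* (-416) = 416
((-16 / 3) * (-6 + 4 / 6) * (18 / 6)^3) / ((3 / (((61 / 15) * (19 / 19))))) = 15616 / 15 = 1041.07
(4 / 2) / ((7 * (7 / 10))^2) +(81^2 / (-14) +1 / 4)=-4497645 / 9604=-468.31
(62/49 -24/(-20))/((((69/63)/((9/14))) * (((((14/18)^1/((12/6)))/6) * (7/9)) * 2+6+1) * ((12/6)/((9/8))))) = 8916399/77785540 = 0.11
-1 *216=-216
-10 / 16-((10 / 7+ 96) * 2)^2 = -37969.93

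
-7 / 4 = -1.75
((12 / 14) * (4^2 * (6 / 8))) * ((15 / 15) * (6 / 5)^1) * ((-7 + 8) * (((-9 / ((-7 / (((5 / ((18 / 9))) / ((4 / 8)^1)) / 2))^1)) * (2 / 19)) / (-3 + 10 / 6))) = -2916 / 931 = -3.13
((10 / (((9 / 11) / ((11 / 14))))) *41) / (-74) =-24805 / 4662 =-5.32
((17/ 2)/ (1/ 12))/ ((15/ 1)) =34/ 5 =6.80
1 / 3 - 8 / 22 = -1 / 33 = -0.03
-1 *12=-12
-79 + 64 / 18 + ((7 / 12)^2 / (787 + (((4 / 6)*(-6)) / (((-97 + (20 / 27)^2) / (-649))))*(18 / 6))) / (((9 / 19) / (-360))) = -67764064697 / 893859822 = -75.81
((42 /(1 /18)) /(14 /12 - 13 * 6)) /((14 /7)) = -2268 /461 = -4.92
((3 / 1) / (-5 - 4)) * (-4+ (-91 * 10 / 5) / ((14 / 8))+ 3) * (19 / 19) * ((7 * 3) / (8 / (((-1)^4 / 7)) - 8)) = 245 / 16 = 15.31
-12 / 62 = -6 / 31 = -0.19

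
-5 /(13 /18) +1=-77 /13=-5.92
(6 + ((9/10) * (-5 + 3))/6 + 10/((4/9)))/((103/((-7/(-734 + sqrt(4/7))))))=329 * sqrt(7)/323702220 + 845201/323702220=0.00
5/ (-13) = -5/ 13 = -0.38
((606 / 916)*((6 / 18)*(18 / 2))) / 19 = 909 / 8702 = 0.10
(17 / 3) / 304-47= -42847 / 912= -46.98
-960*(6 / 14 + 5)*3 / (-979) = 109440 / 6853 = 15.97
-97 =-97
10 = 10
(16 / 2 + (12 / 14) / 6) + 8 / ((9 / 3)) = 227 / 21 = 10.81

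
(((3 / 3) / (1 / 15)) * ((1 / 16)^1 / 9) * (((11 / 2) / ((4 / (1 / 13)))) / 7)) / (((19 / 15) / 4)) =275 / 55328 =0.00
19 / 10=1.90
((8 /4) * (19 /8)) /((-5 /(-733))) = 13927 /20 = 696.35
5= 5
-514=-514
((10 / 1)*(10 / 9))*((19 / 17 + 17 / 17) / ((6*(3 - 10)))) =-200 / 357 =-0.56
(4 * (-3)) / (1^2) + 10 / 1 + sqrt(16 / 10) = -2 + 2 * sqrt(10) / 5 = -0.74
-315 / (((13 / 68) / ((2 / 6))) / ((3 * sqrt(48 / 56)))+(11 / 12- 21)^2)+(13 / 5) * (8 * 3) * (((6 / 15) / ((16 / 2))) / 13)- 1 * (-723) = 60147360 * sqrt(42) / 974913084601+17608368828864681 / 24372827115025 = 722.46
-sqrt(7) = -2.65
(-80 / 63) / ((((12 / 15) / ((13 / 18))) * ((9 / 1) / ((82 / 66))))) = -26650 / 168399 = -0.16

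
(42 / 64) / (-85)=-21 / 2720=-0.01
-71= -71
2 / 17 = 0.12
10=10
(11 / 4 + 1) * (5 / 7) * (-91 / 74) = -975 / 296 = -3.29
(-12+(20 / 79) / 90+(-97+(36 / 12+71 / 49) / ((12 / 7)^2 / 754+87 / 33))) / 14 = -40935061267 / 5340410586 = -7.67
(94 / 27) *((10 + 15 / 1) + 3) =2632 / 27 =97.48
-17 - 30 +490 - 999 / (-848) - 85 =304583 / 848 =359.18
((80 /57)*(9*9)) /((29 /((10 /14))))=10800 /3857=2.80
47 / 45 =1.04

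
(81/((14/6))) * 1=243/7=34.71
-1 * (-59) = 59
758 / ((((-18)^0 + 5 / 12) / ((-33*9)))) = -2701512 / 17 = -158912.47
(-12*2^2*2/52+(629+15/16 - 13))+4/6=384233/624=615.76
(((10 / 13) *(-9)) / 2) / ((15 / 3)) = -9 / 13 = -0.69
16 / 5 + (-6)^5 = -38864 / 5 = -7772.80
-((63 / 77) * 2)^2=-324 / 121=-2.68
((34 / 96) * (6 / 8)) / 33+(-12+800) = 1664273 / 2112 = 788.01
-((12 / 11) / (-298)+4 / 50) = -3128 / 40975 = -0.08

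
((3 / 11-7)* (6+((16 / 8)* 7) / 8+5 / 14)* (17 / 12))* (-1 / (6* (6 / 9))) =142783 / 7392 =19.32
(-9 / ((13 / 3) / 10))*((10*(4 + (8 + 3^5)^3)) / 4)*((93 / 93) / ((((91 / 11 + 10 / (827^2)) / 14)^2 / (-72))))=947280318231498464009412000 / 5595091598845957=169305596074.05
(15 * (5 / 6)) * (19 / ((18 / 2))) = 475 / 18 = 26.39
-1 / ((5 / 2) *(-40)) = 1 / 100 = 0.01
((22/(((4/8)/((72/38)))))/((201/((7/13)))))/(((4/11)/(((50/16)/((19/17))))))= 1079925/628862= 1.72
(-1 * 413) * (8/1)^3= -211456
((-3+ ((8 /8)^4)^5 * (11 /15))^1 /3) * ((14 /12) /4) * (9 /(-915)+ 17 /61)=-4879 /82350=-0.06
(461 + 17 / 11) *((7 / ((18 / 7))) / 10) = 20776 / 165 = 125.92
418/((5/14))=5852/5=1170.40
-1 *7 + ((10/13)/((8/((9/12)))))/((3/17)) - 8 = -3035/208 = -14.59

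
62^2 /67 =3844 /67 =57.37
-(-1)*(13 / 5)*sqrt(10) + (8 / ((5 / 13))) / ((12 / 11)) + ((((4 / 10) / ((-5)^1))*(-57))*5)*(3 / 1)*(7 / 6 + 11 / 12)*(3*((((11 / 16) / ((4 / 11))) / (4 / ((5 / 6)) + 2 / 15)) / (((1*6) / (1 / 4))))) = 34.11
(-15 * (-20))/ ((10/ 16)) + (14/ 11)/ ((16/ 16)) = 5294/ 11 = 481.27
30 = 30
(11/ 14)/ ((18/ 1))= 11/ 252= 0.04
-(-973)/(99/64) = 62272/99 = 629.01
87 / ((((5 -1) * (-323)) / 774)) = -33669 / 646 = -52.12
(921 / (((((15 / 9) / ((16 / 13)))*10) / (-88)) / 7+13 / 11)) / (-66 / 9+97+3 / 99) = 28083132 / 3172195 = 8.85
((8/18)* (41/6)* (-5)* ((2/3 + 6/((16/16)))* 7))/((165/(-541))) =2323.49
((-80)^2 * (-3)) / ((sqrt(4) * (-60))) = 160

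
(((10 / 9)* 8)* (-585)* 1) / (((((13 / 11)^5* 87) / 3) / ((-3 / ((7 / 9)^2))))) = 15654157200 / 40585181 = 385.71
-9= -9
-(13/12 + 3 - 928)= 11087/12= 923.92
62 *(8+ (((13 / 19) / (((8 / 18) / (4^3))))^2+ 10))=217674684 / 361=602976.96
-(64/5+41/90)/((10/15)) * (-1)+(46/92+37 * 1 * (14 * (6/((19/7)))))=1328597/1140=1165.44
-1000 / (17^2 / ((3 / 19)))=-3000 / 5491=-0.55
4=4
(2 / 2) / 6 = 0.17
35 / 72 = 0.49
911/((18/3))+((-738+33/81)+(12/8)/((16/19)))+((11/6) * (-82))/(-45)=-2508353/4320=-580.64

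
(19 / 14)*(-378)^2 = 193914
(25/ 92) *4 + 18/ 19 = 889/ 437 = 2.03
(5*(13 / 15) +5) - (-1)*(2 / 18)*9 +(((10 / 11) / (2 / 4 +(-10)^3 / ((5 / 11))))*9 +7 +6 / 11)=2594870 / 145167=17.88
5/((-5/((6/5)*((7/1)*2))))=-84/5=-16.80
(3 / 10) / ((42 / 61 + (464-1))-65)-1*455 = -110655817 / 243200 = -455.00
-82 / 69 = -1.19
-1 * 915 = -915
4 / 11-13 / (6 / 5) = -691 / 66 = -10.47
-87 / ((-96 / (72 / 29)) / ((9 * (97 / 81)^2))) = 9409 / 324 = 29.04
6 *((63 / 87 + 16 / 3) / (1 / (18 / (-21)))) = -31.15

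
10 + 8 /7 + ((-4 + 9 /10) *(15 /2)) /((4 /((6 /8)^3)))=62295 /7168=8.69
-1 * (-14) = 14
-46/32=-23/16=-1.44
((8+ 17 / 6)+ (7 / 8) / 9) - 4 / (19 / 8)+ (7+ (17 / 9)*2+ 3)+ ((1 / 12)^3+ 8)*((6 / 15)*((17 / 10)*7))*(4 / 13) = 3707099 / 106704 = 34.74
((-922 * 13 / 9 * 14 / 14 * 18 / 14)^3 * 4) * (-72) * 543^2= 146222756609321763072 / 343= 426305412855165490.01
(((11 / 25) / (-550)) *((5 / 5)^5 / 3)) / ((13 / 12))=-2 / 8125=-0.00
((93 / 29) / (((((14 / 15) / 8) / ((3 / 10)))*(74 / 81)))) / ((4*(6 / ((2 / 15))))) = 7533 / 150220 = 0.05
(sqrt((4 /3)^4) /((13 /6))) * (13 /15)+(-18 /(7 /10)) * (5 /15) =-7.86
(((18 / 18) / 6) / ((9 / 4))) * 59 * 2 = 236 / 27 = 8.74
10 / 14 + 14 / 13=1.79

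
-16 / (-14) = 8 / 7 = 1.14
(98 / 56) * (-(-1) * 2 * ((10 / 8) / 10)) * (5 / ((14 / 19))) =95 / 32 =2.97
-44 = -44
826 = 826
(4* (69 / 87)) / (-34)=-46 / 493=-0.09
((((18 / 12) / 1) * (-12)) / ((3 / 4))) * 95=-2280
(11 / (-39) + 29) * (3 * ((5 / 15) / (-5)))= -224 / 39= -5.74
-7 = -7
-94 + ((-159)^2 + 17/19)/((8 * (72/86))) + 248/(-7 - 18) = 125541611/34200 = 3670.81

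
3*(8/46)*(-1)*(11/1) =-132/23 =-5.74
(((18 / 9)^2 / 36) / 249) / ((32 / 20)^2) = 25 / 143424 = 0.00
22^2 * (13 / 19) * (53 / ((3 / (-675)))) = -75032100 / 19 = -3949057.89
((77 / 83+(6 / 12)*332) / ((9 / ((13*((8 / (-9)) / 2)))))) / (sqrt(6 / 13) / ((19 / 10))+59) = -199486008020 / 109825132959+136887400*sqrt(78) / 109825132959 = -1.81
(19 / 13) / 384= 19 / 4992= 0.00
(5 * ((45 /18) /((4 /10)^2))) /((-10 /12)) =-375 /4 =-93.75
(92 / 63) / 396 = 23 / 6237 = 0.00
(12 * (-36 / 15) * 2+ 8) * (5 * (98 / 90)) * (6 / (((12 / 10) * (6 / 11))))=-66836 / 27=-2475.41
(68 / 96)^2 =289 / 576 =0.50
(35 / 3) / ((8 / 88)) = 385 / 3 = 128.33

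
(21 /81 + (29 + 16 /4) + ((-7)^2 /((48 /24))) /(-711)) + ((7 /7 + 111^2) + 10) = 52750049 /4266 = 12365.22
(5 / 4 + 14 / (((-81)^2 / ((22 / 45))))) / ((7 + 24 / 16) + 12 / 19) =28071683 / 204900030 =0.14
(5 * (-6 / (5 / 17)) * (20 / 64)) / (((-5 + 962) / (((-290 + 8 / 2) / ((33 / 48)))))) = 4420 / 319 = 13.86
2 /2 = 1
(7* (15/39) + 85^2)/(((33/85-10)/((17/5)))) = -27154440/10621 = -2556.67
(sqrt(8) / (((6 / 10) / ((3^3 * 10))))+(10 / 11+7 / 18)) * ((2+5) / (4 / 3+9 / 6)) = 1799 / 561+37800 * sqrt(2) / 17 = 3147.75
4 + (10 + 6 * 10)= 74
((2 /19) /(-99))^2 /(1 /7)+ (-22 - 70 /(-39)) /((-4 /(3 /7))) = 697020265 /321972651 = 2.16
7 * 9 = 63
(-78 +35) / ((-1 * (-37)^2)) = 43 / 1369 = 0.03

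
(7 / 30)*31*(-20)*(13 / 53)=-5642 / 159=-35.48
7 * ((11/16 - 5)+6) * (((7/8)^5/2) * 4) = 3176523/262144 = 12.12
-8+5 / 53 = -419 / 53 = -7.91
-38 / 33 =-1.15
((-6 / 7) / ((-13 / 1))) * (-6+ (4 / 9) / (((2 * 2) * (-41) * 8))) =-17713 / 44772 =-0.40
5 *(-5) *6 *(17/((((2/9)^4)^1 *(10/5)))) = -8365275/16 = -522829.69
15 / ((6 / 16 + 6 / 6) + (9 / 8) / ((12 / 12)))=6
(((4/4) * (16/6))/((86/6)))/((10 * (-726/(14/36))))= -0.00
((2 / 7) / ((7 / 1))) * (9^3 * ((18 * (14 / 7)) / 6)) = 8748 / 49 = 178.53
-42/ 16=-21/ 8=-2.62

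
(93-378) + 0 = -285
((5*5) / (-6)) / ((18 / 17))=-425 / 108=-3.94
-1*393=-393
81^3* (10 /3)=1771470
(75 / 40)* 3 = 45 / 8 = 5.62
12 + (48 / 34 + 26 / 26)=245 / 17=14.41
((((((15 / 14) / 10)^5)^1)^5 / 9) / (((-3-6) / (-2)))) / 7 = 10460353203 / 5284681618822285532935702846518591488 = 0.00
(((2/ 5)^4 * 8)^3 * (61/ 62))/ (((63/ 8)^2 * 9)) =4093640704/ 270349365234375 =0.00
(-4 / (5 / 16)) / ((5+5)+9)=-0.67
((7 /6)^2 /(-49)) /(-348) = 1 /12528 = 0.00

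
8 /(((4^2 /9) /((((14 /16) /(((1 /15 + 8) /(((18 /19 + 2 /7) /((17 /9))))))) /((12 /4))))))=16605 /156332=0.11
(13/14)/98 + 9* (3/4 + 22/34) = 12.58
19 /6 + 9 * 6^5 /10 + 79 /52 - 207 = 6796.09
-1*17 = -17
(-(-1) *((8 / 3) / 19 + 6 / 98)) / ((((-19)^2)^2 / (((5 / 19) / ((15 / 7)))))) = 563 / 2963890503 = 0.00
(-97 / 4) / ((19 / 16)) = -388 / 19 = -20.42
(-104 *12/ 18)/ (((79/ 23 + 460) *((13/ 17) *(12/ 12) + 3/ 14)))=-66976/ 438273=-0.15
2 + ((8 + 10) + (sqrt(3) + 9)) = sqrt(3) + 29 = 30.73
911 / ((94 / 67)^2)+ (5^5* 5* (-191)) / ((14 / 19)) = -250485779897 / 61852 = -4049760.39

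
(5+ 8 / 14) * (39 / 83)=1521 / 581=2.62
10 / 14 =5 / 7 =0.71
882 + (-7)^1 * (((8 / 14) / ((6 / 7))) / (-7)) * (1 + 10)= 2668 / 3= 889.33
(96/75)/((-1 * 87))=-32/2175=-0.01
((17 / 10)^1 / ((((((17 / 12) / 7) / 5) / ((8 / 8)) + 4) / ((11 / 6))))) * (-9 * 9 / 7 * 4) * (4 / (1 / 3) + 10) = -1332936 / 1697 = -785.47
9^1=9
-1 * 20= -20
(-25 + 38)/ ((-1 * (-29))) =13/ 29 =0.45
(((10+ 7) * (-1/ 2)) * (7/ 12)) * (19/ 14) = -323/ 48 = -6.73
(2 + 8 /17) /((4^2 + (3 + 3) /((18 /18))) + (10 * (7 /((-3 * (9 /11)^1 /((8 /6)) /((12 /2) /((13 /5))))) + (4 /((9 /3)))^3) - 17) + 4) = -14742 /328457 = -0.04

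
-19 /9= -2.11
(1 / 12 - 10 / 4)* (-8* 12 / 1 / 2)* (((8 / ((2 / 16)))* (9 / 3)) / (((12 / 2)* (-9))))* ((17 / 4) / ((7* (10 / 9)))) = -7888 / 35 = -225.37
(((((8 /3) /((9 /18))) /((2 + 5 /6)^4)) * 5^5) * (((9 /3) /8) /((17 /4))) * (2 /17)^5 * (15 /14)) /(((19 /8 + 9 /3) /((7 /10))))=6220800000 /86687737719307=0.00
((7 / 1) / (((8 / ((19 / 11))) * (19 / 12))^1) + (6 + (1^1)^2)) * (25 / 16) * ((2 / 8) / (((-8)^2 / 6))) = 13125 / 45056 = 0.29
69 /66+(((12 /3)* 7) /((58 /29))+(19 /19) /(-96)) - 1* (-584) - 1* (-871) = 1552357 /1056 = 1470.04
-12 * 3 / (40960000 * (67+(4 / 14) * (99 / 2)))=-63 / 5816320000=-0.00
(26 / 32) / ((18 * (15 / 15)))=13 / 288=0.05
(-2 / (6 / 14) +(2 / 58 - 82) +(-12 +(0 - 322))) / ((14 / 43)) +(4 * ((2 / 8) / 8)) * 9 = -6288859 / 4872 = -1290.82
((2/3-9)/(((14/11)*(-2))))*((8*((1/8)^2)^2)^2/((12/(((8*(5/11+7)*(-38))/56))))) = -19475/462422016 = -0.00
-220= -220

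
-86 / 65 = -1.32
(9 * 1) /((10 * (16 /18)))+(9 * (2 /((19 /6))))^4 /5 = 2187338337 /10425680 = 209.80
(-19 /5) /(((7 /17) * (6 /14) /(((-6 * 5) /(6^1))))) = 323 /3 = 107.67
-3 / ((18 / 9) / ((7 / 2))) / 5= -21 / 20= -1.05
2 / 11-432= -4750 / 11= -431.82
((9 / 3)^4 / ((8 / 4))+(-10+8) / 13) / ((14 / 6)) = 3147 / 182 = 17.29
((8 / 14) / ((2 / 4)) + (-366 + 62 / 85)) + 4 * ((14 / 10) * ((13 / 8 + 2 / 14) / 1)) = -421531 / 1190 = -354.23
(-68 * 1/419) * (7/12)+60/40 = 3533/2514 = 1.41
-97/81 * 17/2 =-1649/162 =-10.18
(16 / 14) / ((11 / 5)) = 40 / 77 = 0.52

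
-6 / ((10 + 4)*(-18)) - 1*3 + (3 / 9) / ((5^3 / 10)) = -3097 / 1050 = -2.95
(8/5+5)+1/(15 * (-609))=12058/1827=6.60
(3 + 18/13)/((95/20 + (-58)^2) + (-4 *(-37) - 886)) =228/136799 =0.00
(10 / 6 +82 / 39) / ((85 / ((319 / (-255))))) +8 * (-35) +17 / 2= -153035087 / 563550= -271.56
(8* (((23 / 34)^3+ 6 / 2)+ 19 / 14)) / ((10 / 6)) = 3851823 / 171955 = 22.40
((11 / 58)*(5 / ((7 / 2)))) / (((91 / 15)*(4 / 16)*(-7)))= -3300 / 129311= -0.03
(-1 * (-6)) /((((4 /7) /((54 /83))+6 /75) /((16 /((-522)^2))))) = 175 /476006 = 0.00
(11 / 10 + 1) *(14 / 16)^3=7203 / 5120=1.41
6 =6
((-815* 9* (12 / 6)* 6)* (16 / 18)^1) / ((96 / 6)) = -4890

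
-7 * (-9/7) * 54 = 486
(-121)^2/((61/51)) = 12240.84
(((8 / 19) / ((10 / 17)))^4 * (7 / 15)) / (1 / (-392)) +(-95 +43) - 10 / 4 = -250512763363 / 2443518750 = -102.52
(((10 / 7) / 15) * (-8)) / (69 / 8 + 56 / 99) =-4224 / 50953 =-0.08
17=17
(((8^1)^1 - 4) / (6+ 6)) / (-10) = -1 / 30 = -0.03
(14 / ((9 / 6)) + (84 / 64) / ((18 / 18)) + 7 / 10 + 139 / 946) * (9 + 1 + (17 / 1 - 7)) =1304659 / 5676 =229.86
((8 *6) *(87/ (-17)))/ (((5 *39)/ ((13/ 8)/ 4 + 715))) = -901.22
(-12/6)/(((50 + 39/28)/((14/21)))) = -112/4317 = -0.03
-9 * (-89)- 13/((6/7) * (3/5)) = 775.72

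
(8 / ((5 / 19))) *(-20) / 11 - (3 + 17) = -828 / 11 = -75.27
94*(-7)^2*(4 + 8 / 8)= 23030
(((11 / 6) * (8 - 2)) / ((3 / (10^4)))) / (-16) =-6875 / 3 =-2291.67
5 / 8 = 0.62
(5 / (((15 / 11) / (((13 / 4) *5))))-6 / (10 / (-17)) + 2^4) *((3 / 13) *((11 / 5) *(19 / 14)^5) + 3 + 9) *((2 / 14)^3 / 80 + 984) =1786043223015559911 / 1475789056000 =1210229.35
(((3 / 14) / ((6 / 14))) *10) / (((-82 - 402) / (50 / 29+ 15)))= -0.17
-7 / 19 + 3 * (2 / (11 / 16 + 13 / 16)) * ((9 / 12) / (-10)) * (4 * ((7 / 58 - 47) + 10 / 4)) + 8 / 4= 151213 / 2755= 54.89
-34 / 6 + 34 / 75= -391 / 75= -5.21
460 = 460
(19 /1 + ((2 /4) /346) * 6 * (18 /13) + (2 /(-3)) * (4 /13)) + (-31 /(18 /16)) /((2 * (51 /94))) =-6.59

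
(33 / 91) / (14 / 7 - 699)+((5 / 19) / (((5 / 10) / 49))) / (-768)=-15780383 / 462763392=-0.03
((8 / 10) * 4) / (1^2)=16 / 5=3.20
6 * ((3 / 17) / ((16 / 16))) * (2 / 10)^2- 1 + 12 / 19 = -2633 / 8075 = -0.33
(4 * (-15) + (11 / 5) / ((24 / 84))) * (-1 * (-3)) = -156.90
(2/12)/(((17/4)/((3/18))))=1/153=0.01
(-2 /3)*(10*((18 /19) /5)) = -24 /19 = -1.26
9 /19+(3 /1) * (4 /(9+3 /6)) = 33 /19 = 1.74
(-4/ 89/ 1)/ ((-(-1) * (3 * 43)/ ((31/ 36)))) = -31/ 103329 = -0.00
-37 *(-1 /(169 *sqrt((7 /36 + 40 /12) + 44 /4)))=222 *sqrt(523) /88387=0.06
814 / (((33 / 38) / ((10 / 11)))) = 28120 / 33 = 852.12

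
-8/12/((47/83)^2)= -13778/6627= -2.08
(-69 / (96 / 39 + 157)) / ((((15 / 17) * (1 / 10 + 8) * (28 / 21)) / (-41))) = 1.86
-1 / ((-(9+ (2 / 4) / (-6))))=12 / 107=0.11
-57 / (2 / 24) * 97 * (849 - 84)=-50756220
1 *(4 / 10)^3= 8 / 125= 0.06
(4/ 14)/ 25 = 2/ 175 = 0.01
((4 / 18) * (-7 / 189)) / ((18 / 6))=-2 / 729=-0.00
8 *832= 6656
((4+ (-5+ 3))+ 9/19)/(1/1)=47/19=2.47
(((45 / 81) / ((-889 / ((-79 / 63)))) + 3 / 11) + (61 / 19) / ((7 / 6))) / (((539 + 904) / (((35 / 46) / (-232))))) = -398402975 / 57940898059044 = -0.00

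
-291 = -291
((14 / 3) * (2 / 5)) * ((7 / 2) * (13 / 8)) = 637 / 60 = 10.62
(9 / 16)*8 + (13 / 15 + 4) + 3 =371 / 30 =12.37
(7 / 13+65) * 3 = 2556 / 13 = 196.62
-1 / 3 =-0.33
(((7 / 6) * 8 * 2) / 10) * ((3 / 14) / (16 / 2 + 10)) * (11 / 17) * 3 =11 / 255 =0.04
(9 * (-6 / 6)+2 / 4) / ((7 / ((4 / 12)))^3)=-0.00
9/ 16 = 0.56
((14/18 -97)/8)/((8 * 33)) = -433/9504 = -0.05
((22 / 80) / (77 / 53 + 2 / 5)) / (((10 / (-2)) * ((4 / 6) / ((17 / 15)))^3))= -2864279 / 19640000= -0.15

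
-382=-382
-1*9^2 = -81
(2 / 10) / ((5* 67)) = 0.00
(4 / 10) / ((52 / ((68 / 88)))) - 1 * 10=-28583 / 2860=-9.99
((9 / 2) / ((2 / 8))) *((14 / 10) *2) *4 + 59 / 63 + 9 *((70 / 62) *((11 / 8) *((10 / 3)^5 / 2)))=90152057 / 29295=3077.39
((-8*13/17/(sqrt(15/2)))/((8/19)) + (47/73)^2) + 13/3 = 75904/15987 -247*sqrt(30)/255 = -0.56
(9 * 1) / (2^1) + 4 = 17 / 2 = 8.50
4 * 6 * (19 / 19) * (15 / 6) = 60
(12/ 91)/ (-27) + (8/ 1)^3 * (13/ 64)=85172/ 819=104.00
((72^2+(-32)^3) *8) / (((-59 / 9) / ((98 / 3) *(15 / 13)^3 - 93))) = -1441330.02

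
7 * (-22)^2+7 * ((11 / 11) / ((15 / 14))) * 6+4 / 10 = 17138 / 5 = 3427.60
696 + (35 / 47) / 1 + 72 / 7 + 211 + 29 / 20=6050181 / 6580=919.48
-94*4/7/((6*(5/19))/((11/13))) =-28.79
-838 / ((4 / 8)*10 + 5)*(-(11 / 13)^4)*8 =49076632 / 142805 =343.66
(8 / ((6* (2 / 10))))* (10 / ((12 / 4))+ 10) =800 / 9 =88.89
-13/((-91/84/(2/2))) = 12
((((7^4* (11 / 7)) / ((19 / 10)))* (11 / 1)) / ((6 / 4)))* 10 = 8300600 / 57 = 145624.56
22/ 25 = 0.88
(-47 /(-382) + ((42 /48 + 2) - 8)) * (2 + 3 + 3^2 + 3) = -129931 /1528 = -85.03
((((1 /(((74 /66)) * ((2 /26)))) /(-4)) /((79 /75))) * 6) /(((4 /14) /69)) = -46621575 /11692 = -3987.48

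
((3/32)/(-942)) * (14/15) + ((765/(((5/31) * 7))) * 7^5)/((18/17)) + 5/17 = 13778804049721/1281120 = 10755279.79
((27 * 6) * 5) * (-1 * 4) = -3240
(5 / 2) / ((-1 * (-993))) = 5 / 1986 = 0.00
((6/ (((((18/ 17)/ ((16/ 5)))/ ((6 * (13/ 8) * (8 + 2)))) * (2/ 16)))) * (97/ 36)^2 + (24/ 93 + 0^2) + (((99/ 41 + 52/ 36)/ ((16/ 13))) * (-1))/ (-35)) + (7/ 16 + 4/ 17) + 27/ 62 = 100643189141371/ 980093520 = 102687.33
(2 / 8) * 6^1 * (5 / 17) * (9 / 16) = 135 / 544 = 0.25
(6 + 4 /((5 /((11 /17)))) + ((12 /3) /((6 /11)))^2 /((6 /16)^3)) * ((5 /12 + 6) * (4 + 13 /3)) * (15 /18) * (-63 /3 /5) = -28564711945 /148716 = -192075.58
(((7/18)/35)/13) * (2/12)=1/7020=0.00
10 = 10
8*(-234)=-1872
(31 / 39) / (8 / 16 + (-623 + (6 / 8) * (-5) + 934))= 124 / 48009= 0.00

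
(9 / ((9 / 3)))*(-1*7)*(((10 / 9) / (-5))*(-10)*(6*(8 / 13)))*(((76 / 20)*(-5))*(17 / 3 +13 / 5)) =1055488 / 39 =27063.79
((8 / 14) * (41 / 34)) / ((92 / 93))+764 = 4185949 / 5474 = 764.70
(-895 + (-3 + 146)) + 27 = -725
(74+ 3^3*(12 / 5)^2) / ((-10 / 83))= -238127 / 125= -1905.02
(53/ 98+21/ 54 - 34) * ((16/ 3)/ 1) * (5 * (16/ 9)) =-18667520/ 11907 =-1567.78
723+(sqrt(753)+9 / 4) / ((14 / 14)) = sqrt(753)+2901 / 4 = 752.69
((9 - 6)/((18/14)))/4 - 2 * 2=-41/12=-3.42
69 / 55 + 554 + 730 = 70689 / 55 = 1285.25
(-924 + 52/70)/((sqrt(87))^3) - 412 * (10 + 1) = -4533.14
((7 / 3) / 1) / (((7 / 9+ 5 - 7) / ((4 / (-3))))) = 28 / 11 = 2.55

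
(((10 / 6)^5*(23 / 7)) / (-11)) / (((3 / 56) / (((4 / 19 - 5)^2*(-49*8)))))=1866537400000 / 2894859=644776.62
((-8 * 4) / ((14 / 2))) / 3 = -32 / 21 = -1.52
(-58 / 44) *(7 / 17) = -203 / 374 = -0.54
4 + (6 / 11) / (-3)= 42 / 11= 3.82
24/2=12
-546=-546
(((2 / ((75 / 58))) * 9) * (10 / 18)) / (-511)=-116 / 7665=-0.02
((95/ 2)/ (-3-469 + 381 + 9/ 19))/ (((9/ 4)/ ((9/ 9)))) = -361/ 1548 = -0.23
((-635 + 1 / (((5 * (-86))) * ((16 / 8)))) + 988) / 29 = 303579 / 24940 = 12.17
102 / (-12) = -17 / 2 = -8.50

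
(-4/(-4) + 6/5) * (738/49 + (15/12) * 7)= 52.38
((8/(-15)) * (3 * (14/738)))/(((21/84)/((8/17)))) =-1792/31365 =-0.06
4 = 4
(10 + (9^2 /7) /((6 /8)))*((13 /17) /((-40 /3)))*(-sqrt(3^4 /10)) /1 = 31239*sqrt(10) /23800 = 4.15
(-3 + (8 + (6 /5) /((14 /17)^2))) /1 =3317 /490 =6.77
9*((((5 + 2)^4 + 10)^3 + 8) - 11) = 126134572752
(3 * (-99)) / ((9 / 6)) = -198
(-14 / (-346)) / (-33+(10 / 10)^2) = -7 / 5536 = -0.00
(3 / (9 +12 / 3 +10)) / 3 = 1 / 23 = 0.04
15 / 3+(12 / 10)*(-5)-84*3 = -253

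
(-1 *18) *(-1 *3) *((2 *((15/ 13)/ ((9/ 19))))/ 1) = 3420/ 13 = 263.08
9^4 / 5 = 6561 / 5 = 1312.20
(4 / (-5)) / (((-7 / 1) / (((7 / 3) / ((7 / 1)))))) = 4 / 105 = 0.04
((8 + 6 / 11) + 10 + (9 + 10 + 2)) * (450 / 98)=97875 / 539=181.59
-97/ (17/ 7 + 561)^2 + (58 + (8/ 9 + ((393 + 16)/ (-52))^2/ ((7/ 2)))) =76.56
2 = 2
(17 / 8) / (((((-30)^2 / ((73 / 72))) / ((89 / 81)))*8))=110449 / 335923200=0.00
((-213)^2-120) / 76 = 45249 / 76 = 595.38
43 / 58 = 0.74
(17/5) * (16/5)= 272/25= 10.88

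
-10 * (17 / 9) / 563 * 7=-1190 / 5067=-0.23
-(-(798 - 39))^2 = -576081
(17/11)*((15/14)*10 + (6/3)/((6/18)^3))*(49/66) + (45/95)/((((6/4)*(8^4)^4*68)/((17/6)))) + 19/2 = 216787523462919880825/2588443885831192576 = 83.75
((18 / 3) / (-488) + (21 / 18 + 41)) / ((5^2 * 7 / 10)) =30857 / 12810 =2.41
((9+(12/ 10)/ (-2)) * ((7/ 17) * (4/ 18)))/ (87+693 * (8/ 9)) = 196/ 179265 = 0.00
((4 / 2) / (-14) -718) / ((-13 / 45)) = 2485.88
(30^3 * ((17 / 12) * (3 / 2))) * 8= 459000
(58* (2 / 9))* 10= 1160 / 9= 128.89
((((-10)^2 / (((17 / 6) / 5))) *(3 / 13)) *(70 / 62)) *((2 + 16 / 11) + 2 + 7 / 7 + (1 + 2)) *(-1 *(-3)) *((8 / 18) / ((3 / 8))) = 8960000 / 5797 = 1545.63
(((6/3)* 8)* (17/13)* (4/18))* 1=544/117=4.65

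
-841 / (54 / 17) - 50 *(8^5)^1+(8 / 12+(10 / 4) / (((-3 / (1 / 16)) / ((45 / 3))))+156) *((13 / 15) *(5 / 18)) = -8494643567 / 5184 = -1638627.23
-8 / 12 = -0.67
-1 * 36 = -36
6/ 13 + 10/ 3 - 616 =-23876/ 39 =-612.21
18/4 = 9/2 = 4.50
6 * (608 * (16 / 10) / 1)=5836.80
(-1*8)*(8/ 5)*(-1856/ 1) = 118784/ 5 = 23756.80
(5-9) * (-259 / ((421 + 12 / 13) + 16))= 13468 / 5693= 2.37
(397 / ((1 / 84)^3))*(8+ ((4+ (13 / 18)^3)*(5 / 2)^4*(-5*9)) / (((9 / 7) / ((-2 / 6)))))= 76337307773573 / 162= 471217949219.59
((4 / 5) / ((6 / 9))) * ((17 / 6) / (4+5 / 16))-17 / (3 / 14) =-27098 / 345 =-78.54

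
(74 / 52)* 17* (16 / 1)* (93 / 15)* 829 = 129317368 / 65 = 1989497.97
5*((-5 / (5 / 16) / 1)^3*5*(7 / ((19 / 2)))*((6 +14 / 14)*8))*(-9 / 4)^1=180633600 / 19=9507031.58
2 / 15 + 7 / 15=3 / 5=0.60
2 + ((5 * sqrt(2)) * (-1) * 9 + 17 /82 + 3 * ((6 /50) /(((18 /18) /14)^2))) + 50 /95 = 2854787 /38950-45 * sqrt(2) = 9.65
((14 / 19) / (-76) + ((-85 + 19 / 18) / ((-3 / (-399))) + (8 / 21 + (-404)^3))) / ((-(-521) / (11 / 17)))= -81907.50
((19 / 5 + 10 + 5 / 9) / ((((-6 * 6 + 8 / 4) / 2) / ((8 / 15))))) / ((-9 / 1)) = 304 / 6075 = 0.05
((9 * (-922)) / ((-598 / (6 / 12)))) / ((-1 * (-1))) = 4149 / 598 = 6.94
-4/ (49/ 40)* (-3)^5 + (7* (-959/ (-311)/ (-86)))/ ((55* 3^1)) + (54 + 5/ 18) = 274976570192/ 324362115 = 847.75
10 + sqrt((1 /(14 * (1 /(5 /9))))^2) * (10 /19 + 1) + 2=28873 /2394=12.06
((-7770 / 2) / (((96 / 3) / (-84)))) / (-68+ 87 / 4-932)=-11655 / 1118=-10.42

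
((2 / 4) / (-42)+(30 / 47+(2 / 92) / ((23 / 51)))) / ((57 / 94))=1408891 / 1266426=1.11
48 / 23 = 2.09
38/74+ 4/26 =321/481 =0.67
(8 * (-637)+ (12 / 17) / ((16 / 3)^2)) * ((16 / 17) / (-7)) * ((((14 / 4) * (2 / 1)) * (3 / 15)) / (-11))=-5544421 / 63580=-87.20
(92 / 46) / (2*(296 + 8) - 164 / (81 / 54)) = 3 / 748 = 0.00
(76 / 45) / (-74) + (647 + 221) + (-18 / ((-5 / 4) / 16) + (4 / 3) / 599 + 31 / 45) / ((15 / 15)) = 219227855 / 199467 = 1099.07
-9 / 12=-0.75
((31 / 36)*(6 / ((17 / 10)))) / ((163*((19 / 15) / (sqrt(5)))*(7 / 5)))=3875*sqrt(5) / 368543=0.02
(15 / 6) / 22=5 / 44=0.11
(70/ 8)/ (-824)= -35/ 3296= -0.01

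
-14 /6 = -7 /3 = -2.33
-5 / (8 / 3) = -15 / 8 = -1.88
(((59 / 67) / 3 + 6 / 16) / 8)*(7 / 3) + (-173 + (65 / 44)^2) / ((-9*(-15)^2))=293496529 / 1050667200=0.28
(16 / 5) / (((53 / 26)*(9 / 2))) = 832 / 2385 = 0.35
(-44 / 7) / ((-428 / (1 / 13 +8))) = 165 / 1391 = 0.12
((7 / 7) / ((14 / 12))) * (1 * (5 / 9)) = 10 / 21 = 0.48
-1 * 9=-9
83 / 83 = 1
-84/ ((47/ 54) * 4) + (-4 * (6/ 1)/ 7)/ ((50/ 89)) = -248646/ 8225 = -30.23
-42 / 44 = -21 / 22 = -0.95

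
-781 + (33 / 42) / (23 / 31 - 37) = -12290157 / 15736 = -781.02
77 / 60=1.28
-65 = -65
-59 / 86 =-0.69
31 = 31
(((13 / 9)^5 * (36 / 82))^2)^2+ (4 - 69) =-36273071423468068919249 / 5236192181870167076001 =-6.93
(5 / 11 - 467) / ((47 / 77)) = -35924 / 47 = -764.34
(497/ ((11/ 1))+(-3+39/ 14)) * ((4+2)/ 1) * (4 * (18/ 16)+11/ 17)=519375/ 374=1388.70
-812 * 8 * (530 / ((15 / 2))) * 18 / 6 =-1377152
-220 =-220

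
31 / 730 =0.04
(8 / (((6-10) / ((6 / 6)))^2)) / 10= 1 / 20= 0.05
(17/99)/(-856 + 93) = -17/75537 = -0.00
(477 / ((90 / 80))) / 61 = 424 / 61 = 6.95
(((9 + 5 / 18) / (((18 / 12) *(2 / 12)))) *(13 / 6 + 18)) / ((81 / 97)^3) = 18442383311 / 14348907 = 1285.28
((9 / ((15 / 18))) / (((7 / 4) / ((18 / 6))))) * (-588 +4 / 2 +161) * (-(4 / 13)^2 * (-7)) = -881280 / 169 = -5214.67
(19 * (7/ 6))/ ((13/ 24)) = 532/ 13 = 40.92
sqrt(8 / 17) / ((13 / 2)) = 4 * sqrt(34) / 221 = 0.11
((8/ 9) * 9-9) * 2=-2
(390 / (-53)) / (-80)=39 / 424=0.09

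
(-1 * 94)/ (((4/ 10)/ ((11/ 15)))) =-517/ 3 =-172.33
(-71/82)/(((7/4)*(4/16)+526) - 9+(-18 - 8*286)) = 568/1173297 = 0.00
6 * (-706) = -4236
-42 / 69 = -14 / 23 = -0.61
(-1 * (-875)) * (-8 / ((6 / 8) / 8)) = -224000 / 3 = -74666.67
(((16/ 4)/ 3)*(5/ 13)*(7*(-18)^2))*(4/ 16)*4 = 15120/ 13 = 1163.08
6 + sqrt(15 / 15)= 7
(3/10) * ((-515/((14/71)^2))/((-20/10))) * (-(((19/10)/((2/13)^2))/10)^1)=-5001675159/313600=-15949.22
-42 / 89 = -0.47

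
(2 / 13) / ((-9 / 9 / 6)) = -12 / 13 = -0.92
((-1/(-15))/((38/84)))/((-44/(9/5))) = -63/10450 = -0.01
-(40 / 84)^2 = -100 / 441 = -0.23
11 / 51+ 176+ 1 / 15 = 14984 / 85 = 176.28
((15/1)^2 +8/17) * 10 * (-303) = -11613990/17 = -683175.88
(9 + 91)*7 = 700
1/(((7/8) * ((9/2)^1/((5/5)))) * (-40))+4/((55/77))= 5.59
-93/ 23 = -4.04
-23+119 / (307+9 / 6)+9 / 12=-53961 / 2468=-21.86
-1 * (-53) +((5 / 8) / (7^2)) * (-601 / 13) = 267083 / 5096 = 52.41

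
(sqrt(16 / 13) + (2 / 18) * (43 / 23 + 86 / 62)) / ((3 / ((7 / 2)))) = 301 / 713 + 14 * sqrt(13) / 39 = 1.72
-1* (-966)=966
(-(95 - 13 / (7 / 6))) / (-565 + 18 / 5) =2935 / 19649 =0.15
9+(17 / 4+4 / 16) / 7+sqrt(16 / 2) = 12.47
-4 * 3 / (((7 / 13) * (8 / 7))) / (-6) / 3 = 13 / 12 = 1.08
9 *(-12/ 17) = -108/ 17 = -6.35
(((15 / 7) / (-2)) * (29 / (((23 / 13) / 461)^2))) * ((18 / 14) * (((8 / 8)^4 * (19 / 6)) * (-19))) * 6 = 50760690792435 / 51842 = 979142216.59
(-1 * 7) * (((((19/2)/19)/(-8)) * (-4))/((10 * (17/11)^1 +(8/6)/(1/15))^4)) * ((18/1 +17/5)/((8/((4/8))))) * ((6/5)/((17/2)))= -10966109/52437996000000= -0.00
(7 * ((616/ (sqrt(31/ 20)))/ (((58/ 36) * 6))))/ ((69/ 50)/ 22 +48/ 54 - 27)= -256132800 * sqrt(155)/ 231833221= -13.75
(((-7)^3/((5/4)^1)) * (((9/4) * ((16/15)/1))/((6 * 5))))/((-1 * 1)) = 21.95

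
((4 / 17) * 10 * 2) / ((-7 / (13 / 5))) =-208 / 119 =-1.75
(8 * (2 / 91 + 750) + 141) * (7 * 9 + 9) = 40236984 / 91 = 442164.66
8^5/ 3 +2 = 32774/ 3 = 10924.67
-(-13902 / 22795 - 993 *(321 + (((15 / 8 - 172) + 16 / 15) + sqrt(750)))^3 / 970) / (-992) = -103487816231781709 / 26049761280000 - 111229997659 *sqrt(30) / 307916800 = -5951.26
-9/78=-0.12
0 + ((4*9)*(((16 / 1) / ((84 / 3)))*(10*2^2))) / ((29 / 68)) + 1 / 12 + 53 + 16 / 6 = 1611989 / 812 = 1985.21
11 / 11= 1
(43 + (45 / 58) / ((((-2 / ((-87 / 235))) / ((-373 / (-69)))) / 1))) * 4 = 189289 / 1081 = 175.11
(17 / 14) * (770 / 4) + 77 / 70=234.85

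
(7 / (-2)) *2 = -7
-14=-14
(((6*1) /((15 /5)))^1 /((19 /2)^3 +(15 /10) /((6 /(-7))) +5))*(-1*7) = -112 /6885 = -0.02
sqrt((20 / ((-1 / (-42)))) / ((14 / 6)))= 6 * sqrt(10)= 18.97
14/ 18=7/ 9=0.78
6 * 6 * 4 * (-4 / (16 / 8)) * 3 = -864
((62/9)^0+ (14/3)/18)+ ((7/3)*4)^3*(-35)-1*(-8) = -768070/27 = -28447.04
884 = 884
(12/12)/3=1/3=0.33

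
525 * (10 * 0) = 0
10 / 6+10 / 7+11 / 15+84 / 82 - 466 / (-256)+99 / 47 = 75794429 / 8632960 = 8.78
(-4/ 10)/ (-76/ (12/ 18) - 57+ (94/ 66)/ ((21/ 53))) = 693/ 290030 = 0.00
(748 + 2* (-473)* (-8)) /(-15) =-2772 /5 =-554.40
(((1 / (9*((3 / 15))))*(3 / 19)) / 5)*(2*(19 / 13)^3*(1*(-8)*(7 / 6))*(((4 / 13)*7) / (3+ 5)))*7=-495292 / 257049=-1.93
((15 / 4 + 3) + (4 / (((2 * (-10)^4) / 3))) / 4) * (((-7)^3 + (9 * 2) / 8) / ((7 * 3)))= -61336363 / 560000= -109.53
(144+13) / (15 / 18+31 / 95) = 89490 / 661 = 135.39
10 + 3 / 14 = 143 / 14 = 10.21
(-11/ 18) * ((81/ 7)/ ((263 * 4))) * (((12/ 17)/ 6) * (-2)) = 99/ 62594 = 0.00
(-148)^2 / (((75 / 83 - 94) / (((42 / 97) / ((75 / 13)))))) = -330881824 / 18737975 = -17.66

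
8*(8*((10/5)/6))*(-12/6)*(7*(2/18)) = -33.19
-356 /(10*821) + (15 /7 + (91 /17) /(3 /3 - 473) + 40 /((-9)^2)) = 48221451491 /18676140840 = 2.58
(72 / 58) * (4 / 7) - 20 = -3916 / 203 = -19.29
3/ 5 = 0.60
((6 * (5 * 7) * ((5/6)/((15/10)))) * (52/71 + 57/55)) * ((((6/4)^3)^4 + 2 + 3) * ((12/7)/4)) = 19060591735/1599488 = 11916.68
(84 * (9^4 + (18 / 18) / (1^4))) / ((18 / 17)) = 1561756 / 3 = 520585.33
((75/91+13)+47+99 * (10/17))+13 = 204296/1547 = 132.06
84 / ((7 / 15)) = 180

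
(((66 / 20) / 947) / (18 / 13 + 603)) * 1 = 143 / 24801930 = 0.00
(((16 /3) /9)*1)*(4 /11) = 64 /297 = 0.22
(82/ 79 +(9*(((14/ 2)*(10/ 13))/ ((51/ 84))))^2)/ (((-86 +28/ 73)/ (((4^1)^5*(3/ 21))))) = -918941412058112/ 84403353125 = -10887.50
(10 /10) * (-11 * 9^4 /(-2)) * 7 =505197 /2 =252598.50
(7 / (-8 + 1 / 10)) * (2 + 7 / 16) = -1365 / 632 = -2.16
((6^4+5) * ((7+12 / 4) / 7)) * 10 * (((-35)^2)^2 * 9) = 251011687500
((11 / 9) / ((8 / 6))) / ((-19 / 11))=-0.53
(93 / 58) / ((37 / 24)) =1116 / 1073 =1.04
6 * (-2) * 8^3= -6144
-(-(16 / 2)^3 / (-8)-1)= -63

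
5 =5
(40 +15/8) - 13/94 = 15693/376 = 41.74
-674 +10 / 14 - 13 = -686.29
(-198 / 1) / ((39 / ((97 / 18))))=-1067 / 39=-27.36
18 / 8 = 9 / 4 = 2.25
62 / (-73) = -0.85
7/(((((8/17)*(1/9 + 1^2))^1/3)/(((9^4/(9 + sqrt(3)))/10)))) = 63241479/20800 - 7026831*sqrt(3)/20800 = 2455.32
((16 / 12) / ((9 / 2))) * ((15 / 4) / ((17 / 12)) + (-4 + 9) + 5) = 1720 / 459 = 3.75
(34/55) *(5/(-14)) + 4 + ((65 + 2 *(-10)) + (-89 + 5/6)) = -18197/462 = -39.39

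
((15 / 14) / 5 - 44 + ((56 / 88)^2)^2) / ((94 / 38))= -169885061 / 9633778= -17.63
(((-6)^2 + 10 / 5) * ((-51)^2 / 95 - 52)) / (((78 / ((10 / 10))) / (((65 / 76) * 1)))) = -2339 / 228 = -10.26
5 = 5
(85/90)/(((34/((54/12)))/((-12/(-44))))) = 3/88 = 0.03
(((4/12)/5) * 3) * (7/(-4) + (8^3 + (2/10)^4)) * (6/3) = 1275629/6250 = 204.10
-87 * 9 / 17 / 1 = -783 / 17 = -46.06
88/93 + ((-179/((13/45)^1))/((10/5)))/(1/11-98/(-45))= -368242501/2715414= -135.61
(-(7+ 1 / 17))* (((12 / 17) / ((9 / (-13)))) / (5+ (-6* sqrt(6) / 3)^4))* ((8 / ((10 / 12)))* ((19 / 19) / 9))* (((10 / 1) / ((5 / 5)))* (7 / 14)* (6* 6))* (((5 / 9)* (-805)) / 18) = -38272000 / 647649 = -59.09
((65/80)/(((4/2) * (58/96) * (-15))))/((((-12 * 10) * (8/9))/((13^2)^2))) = 1113879/92800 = 12.00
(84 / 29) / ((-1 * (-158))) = 42 / 2291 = 0.02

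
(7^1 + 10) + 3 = 20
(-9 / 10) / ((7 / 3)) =-0.39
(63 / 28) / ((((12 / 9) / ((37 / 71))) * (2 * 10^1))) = 0.04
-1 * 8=-8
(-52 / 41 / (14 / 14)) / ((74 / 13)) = -338 / 1517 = -0.22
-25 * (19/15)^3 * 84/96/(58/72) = -48013/870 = -55.19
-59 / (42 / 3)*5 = -295 / 14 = -21.07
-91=-91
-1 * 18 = -18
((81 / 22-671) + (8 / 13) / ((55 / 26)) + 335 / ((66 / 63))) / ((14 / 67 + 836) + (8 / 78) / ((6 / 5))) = -149717061 / 360564160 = -0.42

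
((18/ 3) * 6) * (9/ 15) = 108/ 5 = 21.60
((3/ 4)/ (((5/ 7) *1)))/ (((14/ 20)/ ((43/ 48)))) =43/ 32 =1.34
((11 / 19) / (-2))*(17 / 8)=-187 / 304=-0.62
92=92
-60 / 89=-0.67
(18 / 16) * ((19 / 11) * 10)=855 / 44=19.43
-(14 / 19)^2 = -196 / 361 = -0.54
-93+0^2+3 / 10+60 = -327 / 10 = -32.70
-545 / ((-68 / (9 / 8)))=4905 / 544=9.02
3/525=1/175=0.01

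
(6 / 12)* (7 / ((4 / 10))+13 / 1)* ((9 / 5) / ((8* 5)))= 549 / 800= 0.69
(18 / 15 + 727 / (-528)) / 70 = -467 / 184800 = -0.00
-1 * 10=-10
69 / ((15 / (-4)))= -92 / 5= -18.40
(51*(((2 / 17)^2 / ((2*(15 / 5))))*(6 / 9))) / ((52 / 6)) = 2 / 221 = 0.01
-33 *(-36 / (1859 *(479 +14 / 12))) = 648 / 486889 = 0.00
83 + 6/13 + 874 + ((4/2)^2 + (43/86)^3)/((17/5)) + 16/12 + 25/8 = 2554229/2652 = 963.13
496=496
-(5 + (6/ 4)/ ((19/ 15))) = -235/ 38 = -6.18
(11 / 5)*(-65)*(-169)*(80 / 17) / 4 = 483340 / 17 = 28431.76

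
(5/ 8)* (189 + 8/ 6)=2855/ 24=118.96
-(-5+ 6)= -1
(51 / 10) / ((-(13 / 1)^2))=-51 / 1690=-0.03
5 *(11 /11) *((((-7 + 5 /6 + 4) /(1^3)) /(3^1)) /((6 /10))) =-325 /54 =-6.02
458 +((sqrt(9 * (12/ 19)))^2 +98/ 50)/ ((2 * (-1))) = 431469/ 950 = 454.18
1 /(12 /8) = 2 /3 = 0.67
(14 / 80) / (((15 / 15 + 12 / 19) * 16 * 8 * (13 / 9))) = 0.00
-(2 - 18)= 16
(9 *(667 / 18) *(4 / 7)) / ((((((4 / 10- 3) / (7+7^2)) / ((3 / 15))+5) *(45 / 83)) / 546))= 161211232 / 4005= 40252.49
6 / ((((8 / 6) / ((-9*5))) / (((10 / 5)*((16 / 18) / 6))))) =-60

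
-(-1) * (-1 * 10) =-10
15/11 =1.36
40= 40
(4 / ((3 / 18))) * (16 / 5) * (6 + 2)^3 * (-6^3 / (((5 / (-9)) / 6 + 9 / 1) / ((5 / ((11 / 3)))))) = -6879707136 / 5291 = -1300265.95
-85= -85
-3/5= -0.60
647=647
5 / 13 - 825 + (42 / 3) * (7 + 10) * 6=7844 / 13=603.38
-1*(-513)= 513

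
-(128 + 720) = -848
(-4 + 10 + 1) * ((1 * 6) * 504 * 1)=21168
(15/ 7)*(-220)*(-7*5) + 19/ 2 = 33019/ 2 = 16509.50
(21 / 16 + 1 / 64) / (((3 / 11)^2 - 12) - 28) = -10285 / 309184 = -0.03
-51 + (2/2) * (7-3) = -47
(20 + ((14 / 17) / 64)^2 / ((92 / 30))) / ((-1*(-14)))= 272261855 / 190582784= 1.43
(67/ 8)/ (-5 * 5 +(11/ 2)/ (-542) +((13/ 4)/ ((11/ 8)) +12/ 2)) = -199727/ 396986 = -0.50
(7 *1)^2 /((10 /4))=98 /5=19.60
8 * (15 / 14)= 60 / 7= 8.57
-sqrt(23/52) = -sqrt(299)/26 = -0.67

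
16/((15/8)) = 128/15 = 8.53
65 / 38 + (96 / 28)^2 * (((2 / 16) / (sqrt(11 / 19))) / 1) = 65 / 38 + 72 * sqrt(209) / 539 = 3.64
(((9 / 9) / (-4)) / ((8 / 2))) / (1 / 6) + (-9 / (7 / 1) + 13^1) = 635 / 56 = 11.34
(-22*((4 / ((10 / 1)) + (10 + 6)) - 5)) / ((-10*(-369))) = -209 / 3075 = -0.07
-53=-53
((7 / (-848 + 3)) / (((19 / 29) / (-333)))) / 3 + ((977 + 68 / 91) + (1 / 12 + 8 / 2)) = 1326009137 / 1348620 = 983.23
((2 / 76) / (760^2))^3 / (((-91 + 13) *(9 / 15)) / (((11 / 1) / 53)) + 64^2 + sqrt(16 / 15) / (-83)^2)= 166696735554327 / 6822248436139508230268280759084646400000 -833569 *sqrt(15) / 3411124218069754115134140379542323200000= 0.00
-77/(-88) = 7/8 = 0.88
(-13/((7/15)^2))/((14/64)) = -93600/343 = -272.89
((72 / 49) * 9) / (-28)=-162 / 343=-0.47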